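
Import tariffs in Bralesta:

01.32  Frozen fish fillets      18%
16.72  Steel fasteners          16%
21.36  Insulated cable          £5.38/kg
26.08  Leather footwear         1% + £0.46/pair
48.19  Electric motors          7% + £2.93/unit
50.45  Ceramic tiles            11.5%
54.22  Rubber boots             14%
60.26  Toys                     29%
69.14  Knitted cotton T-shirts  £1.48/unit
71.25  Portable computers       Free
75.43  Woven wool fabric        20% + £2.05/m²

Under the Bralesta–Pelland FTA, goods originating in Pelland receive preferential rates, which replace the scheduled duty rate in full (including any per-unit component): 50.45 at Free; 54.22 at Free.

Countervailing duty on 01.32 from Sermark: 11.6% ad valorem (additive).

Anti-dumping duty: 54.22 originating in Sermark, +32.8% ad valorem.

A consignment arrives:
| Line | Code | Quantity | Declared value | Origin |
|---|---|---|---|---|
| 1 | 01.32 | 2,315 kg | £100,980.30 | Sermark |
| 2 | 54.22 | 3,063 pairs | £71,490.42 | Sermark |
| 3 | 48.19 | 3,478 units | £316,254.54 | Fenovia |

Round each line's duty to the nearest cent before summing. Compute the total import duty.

£95,676.05

Line 1 (01.32, Sermark, 2,315 kg, £100,980.30):
Base rate for 01.32 is 18%.
Additional duty on 01.32 from Sermark: +11.6%. Applied ad valorem rate: 18% + 11.6% = 29.6%.
Duty = £100,980.30 × 29.6% = £29,890.17.
Line 2 (54.22, Sermark, 3,063 pairs, £71,490.42):
Base rate for 54.22 is 14%.
54.22 has an FTA preferential rate, but origin Sermark is not Pelland; base rate stands.
Additional duty on 54.22 from Sermark: +32.8%. Applied ad valorem rate: 14% + 32.8% = 46.8%.
Duty = £71,490.42 × 46.8% = £33,457.52.
Line 3 (48.19, Fenovia, 3,478 units, £316,254.54):
Base rate for 48.19 is 7% + £2.93/unit.
Duty = £316,254.54 × 7% + 3,478 × £2.93 = £32,328.36.
Total = £29,890.17 + £33,457.52 + £32,328.36 = £95,676.05.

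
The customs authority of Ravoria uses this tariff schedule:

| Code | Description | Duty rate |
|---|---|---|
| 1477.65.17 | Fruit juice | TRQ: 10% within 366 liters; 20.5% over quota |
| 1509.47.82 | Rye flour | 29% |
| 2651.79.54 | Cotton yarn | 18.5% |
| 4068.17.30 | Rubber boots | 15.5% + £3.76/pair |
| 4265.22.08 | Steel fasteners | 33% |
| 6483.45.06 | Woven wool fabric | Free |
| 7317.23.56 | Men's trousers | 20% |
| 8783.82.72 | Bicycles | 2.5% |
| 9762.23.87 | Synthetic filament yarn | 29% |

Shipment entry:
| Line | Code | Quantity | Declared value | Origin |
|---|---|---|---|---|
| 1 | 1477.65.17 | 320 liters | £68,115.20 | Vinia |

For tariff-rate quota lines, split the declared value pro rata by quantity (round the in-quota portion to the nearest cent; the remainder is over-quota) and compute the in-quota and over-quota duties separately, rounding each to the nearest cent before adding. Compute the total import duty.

£6,811.52

Line 1 (1477.65.17, Vinia, 320 liters, £68,115.20):
Code 1477.65.17 is under a tariff-rate quota (threshold 366 liters). Quantity 320 liters is within the quota, so the in-quota rate 10% applies to the full value.
Duty = £68,115.20 × 10% = £6,811.52.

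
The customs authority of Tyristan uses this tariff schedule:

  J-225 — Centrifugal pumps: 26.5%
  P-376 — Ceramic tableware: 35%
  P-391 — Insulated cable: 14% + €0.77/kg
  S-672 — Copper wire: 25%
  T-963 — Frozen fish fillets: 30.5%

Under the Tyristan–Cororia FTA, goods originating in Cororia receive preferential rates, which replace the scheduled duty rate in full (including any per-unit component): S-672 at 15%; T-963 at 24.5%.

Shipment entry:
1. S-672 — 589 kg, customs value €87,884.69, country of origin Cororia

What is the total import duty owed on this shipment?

Line 1 (S-672, Cororia, 589 kg, €87,884.69):
Base rate for S-672 is 25%.
Origin Cororia qualifies under the Tyristan–Cororia agreement and S-672 is covered: preferential rate 15% applies instead.
Duty = €87,884.69 × 15% = €13,182.70.

€13,182.70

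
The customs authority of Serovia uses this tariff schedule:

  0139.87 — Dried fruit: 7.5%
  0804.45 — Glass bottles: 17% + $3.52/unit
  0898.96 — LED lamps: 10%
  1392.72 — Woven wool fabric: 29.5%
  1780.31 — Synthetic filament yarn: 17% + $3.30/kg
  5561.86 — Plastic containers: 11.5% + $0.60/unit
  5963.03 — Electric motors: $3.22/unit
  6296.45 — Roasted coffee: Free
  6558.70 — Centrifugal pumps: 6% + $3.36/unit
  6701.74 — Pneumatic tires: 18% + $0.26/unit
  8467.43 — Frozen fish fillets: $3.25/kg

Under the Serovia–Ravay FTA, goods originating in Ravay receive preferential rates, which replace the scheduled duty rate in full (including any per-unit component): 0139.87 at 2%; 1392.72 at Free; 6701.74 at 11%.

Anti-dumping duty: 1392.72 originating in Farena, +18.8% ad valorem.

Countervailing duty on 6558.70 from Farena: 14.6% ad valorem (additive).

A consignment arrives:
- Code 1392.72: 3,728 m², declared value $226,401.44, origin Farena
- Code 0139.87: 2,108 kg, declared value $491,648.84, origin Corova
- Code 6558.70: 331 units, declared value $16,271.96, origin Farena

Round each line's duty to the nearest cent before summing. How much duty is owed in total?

Line 1 (1392.72, Farena, 3,728 m², $226,401.44):
Base rate for 1392.72 is 29.5%.
1392.72 has an FTA preferential rate, but origin Farena is not Ravay; base rate stands.
Additional duty on 1392.72 from Farena: +18.8%. Applied ad valorem rate: 29.5% + 18.8% = 48.3%.
Duty = $226,401.44 × 48.3% = $109,351.90.
Line 2 (0139.87, Corova, 2,108 kg, $491,648.84):
Base rate for 0139.87 is 7.5%.
0139.87 has an FTA preferential rate, but origin Corova is not Ravay; base rate stands.
Duty = $491,648.84 × 7.5% = $36,873.66.
Line 3 (6558.70, Farena, 331 units, $16,271.96):
Base rate for 6558.70 is 6% + $3.36/unit.
Additional duty on 6558.70 from Farena: +14.6%. Applied ad valorem rate: 6% + 14.6% = 20.6%.
Duty = $16,271.96 × 20.6% + 331 × $3.36 = $4,464.18.
Total = $109,351.90 + $36,873.66 + $4,464.18 = $150,689.74.

$150,689.74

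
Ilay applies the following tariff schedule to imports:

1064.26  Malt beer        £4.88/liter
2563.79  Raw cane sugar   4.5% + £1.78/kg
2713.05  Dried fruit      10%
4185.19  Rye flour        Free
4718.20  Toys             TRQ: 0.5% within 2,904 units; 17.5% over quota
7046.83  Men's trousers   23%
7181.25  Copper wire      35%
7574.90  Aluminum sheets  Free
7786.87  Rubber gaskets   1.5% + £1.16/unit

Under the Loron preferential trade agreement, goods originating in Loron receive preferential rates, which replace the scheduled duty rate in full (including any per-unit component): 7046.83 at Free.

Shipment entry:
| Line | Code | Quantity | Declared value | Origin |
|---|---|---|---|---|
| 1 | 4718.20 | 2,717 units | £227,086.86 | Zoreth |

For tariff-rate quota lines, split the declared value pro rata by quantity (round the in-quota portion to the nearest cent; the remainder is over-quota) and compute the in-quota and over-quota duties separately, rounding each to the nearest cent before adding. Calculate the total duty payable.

Line 1 (4718.20, Zoreth, 2,717 units, £227,086.86):
Code 4718.20 is under a tariff-rate quota (threshold 2,904 units). Quantity 2,717 units is within the quota, so the in-quota rate 0.5% applies to the full value.
Duty = £227,086.86 × 0.5% = £1,135.43.

£1,135.43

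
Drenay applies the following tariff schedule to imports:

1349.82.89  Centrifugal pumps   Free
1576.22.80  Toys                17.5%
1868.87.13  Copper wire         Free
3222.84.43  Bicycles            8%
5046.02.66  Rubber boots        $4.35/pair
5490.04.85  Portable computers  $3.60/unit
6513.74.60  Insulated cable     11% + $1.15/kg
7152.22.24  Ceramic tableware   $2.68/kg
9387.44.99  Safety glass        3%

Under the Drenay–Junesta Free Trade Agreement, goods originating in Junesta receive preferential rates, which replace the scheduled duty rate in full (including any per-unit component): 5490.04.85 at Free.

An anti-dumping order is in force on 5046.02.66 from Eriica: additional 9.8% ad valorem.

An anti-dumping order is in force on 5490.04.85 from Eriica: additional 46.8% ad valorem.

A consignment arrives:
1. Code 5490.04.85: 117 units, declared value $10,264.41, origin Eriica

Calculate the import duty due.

$5,224.94

Line 1 (5490.04.85, Eriica, 117 units, $10,264.41):
Base rate for 5490.04.85 is $3.60/unit.
5490.04.85 has an FTA preferential rate, but origin Eriica is not Junesta; base rate stands.
Additional duty on 5490.04.85 from Eriica: +46.8% ad valorem. Applied ad valorem rate = 46.8%.
Duty = $10,264.41 × 46.8% + 117 × $3.60 = $5,224.94.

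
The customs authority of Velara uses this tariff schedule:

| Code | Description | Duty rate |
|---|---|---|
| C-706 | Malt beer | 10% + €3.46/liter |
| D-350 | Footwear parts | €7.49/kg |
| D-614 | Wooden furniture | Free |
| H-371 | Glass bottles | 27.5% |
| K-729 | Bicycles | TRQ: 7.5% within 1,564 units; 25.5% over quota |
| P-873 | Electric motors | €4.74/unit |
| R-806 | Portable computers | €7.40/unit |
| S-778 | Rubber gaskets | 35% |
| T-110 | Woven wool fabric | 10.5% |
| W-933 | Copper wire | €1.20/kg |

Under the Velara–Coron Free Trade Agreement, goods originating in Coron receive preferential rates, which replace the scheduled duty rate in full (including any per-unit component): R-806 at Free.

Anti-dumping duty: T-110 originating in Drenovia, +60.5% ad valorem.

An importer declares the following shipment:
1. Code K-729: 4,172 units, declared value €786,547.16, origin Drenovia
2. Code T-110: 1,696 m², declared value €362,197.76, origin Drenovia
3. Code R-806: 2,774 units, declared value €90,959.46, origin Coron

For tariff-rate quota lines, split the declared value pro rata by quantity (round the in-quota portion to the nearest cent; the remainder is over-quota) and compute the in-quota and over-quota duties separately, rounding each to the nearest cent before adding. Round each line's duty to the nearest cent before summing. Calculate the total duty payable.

€404,654.97

Line 1 (K-729, Drenovia, 4,172 units, €786,547.16):
Code K-729 is under a tariff-rate quota (threshold 1,564 units). In-quota: 1,564 units at 7.5%; over-quota: 2,608 units at 25.5%.
Pro-rata value split: in-quota = €786,547.16 × 1,564/4,172 = €294,860.92; over-quota = €786,547.16 − €294,860.92 = €491,686.24.
In-quota duty = €294,860.92 × 7.5% = €22,114.57. Over-quota duty = €491,686.24 × 25.5% = €125,379.99.
Line duty = €22,114.57 + €125,379.99 = €147,494.56.
Line 2 (T-110, Drenovia, 1,696 m², €362,197.76):
Base rate for T-110 is 10.5%.
Additional duty on T-110 from Drenovia: +60.5%. Applied ad valorem rate: 10.5% + 60.5% = 71%.
Duty = €362,197.76 × 71% = €257,160.41.
Line 3 (R-806, Coron, 2,774 units, €90,959.46):
Base rate for R-806 is €7.40/unit.
Origin Coron qualifies under the Velara–Coron agreement and R-806 is covered: preferential rate Free applies instead.
Duty = €90,959.46 × 0% = €0.00.
Total = €147,494.56 + €257,160.41 + €0.00 = €404,654.97.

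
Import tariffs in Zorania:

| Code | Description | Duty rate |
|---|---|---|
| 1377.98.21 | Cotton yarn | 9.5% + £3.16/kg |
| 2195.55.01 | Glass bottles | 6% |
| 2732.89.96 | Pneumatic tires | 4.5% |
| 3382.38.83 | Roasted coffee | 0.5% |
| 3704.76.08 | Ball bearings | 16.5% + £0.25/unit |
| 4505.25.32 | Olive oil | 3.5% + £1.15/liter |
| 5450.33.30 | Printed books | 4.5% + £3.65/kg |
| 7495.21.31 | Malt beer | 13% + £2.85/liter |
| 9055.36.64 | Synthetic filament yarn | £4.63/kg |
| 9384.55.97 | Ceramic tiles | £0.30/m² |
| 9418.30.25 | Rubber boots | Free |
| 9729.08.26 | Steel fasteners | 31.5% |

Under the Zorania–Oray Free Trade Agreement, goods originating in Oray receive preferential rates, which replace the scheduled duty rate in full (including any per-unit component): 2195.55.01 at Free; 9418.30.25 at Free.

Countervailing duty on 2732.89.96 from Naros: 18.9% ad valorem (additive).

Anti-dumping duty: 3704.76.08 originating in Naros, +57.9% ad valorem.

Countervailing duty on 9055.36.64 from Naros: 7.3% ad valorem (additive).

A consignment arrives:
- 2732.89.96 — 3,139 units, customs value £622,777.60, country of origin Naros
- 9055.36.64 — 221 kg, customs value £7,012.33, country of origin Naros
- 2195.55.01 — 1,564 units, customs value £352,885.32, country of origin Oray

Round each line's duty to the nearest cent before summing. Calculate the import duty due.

Line 1 (2732.89.96, Naros, 3,139 units, £622,777.60):
Base rate for 2732.89.96 is 4.5%.
Additional duty on 2732.89.96 from Naros: +18.9%. Applied ad valorem rate: 4.5% + 18.9% = 23.4%.
Duty = £622,777.60 × 23.4% = £145,729.96.
Line 2 (9055.36.64, Naros, 221 kg, £7,012.33):
Base rate for 9055.36.64 is £4.63/kg.
Additional duty on 9055.36.64 from Naros: +7.3% ad valorem. Applied ad valorem rate = 7.3%.
Duty = £7,012.33 × 7.3% + 221 × £4.63 = £1,535.13.
Line 3 (2195.55.01, Oray, 1,564 units, £352,885.32):
Base rate for 2195.55.01 is 6%.
Origin Oray qualifies under the Zorania–Oray agreement and 2195.55.01 is covered: preferential rate Free applies instead.
Duty = £352,885.32 × 0% = £0.00.
Total = £145,729.96 + £1,535.13 + £0.00 = £147,265.09.

£147,265.09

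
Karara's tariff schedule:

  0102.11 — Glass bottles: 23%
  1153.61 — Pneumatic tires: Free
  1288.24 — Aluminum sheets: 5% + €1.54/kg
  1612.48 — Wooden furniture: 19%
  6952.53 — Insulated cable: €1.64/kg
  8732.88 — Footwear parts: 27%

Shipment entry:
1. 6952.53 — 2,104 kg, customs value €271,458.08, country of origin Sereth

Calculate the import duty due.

Line 1 (6952.53, Sereth, 2,104 kg, €271,458.08):
Base rate for 6952.53 is €1.64/kg.
Duty = 2,104 × €1.64 = €3,450.56.

€3,450.56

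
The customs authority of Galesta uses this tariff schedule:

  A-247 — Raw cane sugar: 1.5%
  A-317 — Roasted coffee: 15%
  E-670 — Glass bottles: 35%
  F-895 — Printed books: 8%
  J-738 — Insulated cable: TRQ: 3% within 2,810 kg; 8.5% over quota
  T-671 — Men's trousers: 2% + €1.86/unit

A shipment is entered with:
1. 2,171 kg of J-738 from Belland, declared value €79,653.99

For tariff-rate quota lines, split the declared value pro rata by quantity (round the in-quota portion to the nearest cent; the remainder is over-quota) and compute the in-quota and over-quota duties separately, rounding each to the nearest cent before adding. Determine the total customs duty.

€2,389.62

Line 1 (J-738, Belland, 2,171 kg, €79,653.99):
Code J-738 is under a tariff-rate quota (threshold 2,810 kg). Quantity 2,171 kg is within the quota, so the in-quota rate 3% applies to the full value.
Duty = €79,653.99 × 3% = €2,389.62.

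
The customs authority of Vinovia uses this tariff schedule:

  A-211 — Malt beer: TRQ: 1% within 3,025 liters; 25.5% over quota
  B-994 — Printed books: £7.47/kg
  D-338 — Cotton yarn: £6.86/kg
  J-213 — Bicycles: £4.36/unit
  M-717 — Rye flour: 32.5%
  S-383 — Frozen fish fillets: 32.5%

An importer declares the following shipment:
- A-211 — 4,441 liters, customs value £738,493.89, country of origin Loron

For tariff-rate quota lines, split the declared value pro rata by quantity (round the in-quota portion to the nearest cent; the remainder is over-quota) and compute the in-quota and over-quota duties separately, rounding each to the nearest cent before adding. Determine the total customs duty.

£65,074.26

Line 1 (A-211, Loron, 4,441 liters, £738,493.89):
Code A-211 is under a tariff-rate quota (threshold 3,025 liters). In-quota: 3,025 liters at 1%; over-quota: 1,416 liters at 25.5%.
Pro-rata value split: in-quota = £738,493.89 × 3,025/4,441 = £503,027.25; over-quota = £738,493.89 − £503,027.25 = £235,466.64.
In-quota duty = £503,027.25 × 1% = £5,030.27. Over-quota duty = £235,466.64 × 25.5% = £60,043.99.
Line duty = £5,030.27 + £60,043.99 = £65,074.26.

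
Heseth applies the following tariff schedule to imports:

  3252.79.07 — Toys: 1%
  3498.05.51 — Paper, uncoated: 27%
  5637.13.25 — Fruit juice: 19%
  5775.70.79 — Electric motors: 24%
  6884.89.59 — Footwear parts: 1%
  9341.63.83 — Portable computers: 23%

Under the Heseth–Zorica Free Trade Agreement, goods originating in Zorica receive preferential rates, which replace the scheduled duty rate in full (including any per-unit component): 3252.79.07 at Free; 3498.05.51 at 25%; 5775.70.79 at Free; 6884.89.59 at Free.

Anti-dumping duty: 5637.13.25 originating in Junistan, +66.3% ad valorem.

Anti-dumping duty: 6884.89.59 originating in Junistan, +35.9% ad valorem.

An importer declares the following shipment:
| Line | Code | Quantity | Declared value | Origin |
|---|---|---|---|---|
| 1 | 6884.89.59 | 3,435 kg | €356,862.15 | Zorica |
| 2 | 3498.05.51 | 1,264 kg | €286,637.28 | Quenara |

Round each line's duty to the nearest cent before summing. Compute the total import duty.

€77,392.07

Line 1 (6884.89.59, Zorica, 3,435 kg, €356,862.15):
Base rate for 6884.89.59 is 1%.
Origin Zorica qualifies under the Heseth–Zorica agreement and 6884.89.59 is covered: preferential rate Free applies instead.
The additional-duty order on 6884.89.59 targets Junistan, not Zorica; it does not apply.
Duty = €356,862.15 × 0% = €0.00.
Line 2 (3498.05.51, Quenara, 1,264 kg, €286,637.28):
Base rate for 3498.05.51 is 27%.
3498.05.51 has an FTA preferential rate, but origin Quenara is not Zorica; base rate stands.
Duty = €286,637.28 × 27% = €77,392.07.
Total = €0.00 + €77,392.07 = €77,392.07.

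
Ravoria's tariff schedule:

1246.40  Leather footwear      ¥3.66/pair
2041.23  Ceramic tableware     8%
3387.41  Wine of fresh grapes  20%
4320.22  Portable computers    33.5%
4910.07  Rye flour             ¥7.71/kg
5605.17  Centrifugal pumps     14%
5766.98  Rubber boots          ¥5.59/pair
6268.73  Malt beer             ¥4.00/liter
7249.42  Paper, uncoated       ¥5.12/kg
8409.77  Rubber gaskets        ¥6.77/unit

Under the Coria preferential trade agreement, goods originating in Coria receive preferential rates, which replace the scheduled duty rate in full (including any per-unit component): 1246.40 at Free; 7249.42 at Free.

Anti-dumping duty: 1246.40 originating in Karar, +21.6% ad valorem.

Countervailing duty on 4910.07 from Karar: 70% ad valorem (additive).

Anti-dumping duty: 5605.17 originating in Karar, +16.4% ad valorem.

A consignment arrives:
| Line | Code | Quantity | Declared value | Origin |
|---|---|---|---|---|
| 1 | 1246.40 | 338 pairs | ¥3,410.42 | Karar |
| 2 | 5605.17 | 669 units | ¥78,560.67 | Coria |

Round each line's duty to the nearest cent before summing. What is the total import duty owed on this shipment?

Line 1 (1246.40, Karar, 338 pairs, ¥3,410.42):
Base rate for 1246.40 is ¥3.66/pair.
1246.40 has an FTA preferential rate, but origin Karar is not Coria; base rate stands.
Additional duty on 1246.40 from Karar: +21.6% ad valorem. Applied ad valorem rate = 21.6%.
Duty = ¥3,410.42 × 21.6% + 338 × ¥3.66 = ¥1,973.73.
Line 2 (5605.17, Coria, 669 units, ¥78,560.67):
Base rate for 5605.17 is 14%.
Origin Coria is the FTA partner but 5605.17 is not on the preference list; base rate stands.
The additional-duty order on 5605.17 targets Karar, not Coria; it does not apply.
Duty = ¥78,560.67 × 14% = ¥10,998.49.
Total = ¥1,973.73 + ¥10,998.49 = ¥12,972.22.

¥12,972.22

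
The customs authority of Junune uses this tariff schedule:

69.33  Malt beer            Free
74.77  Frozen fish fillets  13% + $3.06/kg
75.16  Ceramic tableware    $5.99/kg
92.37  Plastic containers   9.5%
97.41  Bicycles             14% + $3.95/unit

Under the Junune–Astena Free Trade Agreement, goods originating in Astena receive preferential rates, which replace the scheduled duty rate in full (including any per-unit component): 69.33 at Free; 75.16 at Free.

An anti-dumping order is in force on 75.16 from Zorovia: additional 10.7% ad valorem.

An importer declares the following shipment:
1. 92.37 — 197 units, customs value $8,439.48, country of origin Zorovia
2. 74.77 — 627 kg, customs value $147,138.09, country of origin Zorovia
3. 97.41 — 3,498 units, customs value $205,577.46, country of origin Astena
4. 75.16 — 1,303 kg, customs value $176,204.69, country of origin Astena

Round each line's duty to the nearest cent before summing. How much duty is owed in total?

Line 1 (92.37, Zorovia, 197 units, $8,439.48):
Base rate for 92.37 is 9.5%.
Duty = $8,439.48 × 9.5% = $801.75.
Line 2 (74.77, Zorovia, 627 kg, $147,138.09):
Base rate for 74.77 is 13% + $3.06/kg.
Duty = $147,138.09 × 13% + 627 × $3.06 = $21,046.57.
Line 3 (97.41, Astena, 3,498 units, $205,577.46):
Base rate for 97.41 is 14% + $3.95/unit.
Origin Astena is the FTA partner but 97.41 is not on the preference list; base rate stands.
Duty = $205,577.46 × 14% + 3,498 × $3.95 = $42,597.94.
Line 4 (75.16, Astena, 1,303 kg, $176,204.69):
Base rate for 75.16 is $5.99/kg.
Origin Astena qualifies under the Junune–Astena agreement and 75.16 is covered: preferential rate Free applies instead.
The additional-duty order on 75.16 targets Zorovia, not Astena; it does not apply.
Duty = $176,204.69 × 0% = $0.00.
Total = $801.75 + $21,046.57 + $42,597.94 + $0.00 = $64,446.26.

$64,446.26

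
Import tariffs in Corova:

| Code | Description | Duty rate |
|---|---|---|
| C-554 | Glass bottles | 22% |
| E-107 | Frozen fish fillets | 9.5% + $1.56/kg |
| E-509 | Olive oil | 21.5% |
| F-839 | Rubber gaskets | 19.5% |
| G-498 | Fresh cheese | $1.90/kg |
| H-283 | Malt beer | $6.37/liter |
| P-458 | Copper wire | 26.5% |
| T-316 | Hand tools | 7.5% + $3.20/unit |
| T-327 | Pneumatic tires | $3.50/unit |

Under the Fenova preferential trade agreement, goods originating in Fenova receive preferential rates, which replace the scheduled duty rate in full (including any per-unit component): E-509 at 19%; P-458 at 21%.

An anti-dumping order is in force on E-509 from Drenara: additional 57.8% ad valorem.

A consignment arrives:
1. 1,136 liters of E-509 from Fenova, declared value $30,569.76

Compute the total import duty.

$5,808.25

Line 1 (E-509, Fenova, 1,136 liters, $30,569.76):
Base rate for E-509 is 21.5%.
Origin Fenova qualifies under the Corova–Fenova agreement and E-509 is covered: preferential rate 19% applies instead.
The additional-duty order on E-509 targets Drenara, not Fenova; it does not apply.
Duty = $30,569.76 × 19% = $5,808.25.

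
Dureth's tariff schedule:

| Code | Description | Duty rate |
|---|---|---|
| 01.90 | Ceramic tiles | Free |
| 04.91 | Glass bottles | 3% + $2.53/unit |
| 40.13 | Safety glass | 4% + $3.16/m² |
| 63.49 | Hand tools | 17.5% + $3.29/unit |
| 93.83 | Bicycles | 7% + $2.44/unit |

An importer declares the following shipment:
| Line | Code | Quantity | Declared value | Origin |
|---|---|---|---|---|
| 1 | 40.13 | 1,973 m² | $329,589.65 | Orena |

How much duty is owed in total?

Line 1 (40.13, Orena, 1,973 m², $329,589.65):
Base rate for 40.13 is 4% + $3.16/m².
Duty = $329,589.65 × 4% + 1,973 × $3.16 = $19,418.27.

$19,418.27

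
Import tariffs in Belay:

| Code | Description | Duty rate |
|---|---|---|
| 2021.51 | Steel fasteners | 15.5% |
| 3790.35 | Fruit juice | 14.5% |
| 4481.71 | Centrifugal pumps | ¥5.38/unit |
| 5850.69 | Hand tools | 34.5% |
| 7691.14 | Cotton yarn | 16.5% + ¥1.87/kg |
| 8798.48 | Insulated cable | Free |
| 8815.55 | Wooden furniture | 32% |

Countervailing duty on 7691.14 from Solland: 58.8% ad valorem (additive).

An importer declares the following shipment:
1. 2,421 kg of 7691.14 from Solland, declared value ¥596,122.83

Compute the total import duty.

Line 1 (7691.14, Solland, 2,421 kg, ¥596,122.83):
Base rate for 7691.14 is 16.5% + ¥1.87/kg.
Additional duty on 7691.14 from Solland: +58.8%. Applied ad valorem rate: 16.5% + 58.8% = 75.3%.
Duty = ¥596,122.83 × 75.3% + 2,421 × ¥1.87 = ¥453,407.76.

¥453,407.76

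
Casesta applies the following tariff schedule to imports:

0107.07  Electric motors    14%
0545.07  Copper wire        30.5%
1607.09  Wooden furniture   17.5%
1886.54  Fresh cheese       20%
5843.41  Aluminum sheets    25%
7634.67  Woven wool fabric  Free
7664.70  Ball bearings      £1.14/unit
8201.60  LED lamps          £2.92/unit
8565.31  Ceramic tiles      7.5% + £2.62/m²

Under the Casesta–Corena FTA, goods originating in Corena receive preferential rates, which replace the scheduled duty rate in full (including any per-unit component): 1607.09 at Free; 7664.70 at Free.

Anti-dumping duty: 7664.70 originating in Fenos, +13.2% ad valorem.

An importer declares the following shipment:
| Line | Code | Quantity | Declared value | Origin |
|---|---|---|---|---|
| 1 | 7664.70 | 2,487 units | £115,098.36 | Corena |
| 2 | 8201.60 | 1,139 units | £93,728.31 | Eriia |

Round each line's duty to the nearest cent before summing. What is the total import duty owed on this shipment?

£3,325.88

Line 1 (7664.70, Corena, 2,487 units, £115,098.36):
Base rate for 7664.70 is £1.14/unit.
Origin Corena qualifies under the Casesta–Corena agreement and 7664.70 is covered: preferential rate Free applies instead.
The additional-duty order on 7664.70 targets Fenos, not Corena; it does not apply.
Duty = £115,098.36 × 0% = £0.00.
Line 2 (8201.60, Eriia, 1,139 units, £93,728.31):
Base rate for 8201.60 is £2.92/unit.
Duty = 1,139 × £2.92 = £3,325.88.
Total = £0.00 + £3,325.88 = £3,325.88.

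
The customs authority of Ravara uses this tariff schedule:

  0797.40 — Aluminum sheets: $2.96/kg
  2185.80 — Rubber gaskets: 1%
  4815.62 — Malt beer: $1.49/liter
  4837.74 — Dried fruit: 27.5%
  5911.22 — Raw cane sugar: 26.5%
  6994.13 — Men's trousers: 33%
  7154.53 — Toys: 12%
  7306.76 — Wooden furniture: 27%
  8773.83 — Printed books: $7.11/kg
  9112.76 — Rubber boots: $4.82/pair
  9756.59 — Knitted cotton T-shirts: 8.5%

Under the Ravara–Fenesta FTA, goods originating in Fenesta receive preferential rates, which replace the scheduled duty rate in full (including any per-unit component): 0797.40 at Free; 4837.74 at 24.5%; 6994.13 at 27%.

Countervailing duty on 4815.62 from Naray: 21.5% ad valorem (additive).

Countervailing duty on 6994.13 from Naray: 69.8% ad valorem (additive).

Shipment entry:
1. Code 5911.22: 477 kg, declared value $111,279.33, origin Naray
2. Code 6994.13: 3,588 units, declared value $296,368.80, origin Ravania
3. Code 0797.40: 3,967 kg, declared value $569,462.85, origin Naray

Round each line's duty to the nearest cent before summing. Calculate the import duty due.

$139,033.04

Line 1 (5911.22, Naray, 477 kg, $111,279.33):
Base rate for 5911.22 is 26.5%.
Duty = $111,279.33 × 26.5% = $29,489.02.
Line 2 (6994.13, Ravania, 3,588 units, $296,368.80):
Base rate for 6994.13 is 33%.
6994.13 has an FTA preferential rate, but origin Ravania is not Fenesta; base rate stands.
The additional-duty order on 6994.13 targets Naray, not Ravania; it does not apply.
Duty = $296,368.80 × 33% = $97,801.70.
Line 3 (0797.40, Naray, 3,967 kg, $569,462.85):
Base rate for 0797.40 is $2.96/kg.
0797.40 has an FTA preferential rate, but origin Naray is not Fenesta; base rate stands.
Duty = 3,967 × $2.96 = $11,742.32.
Total = $29,489.02 + $97,801.70 + $11,742.32 = $139,033.04.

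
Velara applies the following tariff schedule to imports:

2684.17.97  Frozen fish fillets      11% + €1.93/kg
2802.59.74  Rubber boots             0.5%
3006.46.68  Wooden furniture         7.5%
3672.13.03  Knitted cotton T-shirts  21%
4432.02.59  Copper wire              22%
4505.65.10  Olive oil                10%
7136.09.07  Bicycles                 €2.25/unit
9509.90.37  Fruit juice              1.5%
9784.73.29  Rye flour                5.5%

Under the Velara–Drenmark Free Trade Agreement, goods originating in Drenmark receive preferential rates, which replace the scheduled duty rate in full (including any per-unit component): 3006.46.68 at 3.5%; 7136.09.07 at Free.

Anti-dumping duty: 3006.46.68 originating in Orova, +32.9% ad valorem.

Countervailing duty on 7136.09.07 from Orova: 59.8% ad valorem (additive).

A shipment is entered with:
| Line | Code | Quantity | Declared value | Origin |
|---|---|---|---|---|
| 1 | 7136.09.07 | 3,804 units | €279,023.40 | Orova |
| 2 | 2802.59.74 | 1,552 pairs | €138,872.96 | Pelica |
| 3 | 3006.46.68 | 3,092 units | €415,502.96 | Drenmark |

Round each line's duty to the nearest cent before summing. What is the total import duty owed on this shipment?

Line 1 (7136.09.07, Orova, 3,804 units, €279,023.40):
Base rate for 7136.09.07 is €2.25/unit.
7136.09.07 has an FTA preferential rate, but origin Orova is not Drenmark; base rate stands.
Additional duty on 7136.09.07 from Orova: +59.8% ad valorem. Applied ad valorem rate = 59.8%.
Duty = €279,023.40 × 59.8% + 3,804 × €2.25 = €175,414.99.
Line 2 (2802.59.74, Pelica, 1,552 pairs, €138,872.96):
Base rate for 2802.59.74 is 0.5%.
Duty = €138,872.96 × 0.5% = €694.36.
Line 3 (3006.46.68, Drenmark, 3,092 units, €415,502.96):
Base rate for 3006.46.68 is 7.5%.
Origin Drenmark qualifies under the Velara–Drenmark agreement and 3006.46.68 is covered: preferential rate 3.5% applies instead.
The additional-duty order on 3006.46.68 targets Orova, not Drenmark; it does not apply.
Duty = €415,502.96 × 3.5% = €14,542.60.
Total = €175,414.99 + €694.36 + €14,542.60 = €190,651.95.

€190,651.95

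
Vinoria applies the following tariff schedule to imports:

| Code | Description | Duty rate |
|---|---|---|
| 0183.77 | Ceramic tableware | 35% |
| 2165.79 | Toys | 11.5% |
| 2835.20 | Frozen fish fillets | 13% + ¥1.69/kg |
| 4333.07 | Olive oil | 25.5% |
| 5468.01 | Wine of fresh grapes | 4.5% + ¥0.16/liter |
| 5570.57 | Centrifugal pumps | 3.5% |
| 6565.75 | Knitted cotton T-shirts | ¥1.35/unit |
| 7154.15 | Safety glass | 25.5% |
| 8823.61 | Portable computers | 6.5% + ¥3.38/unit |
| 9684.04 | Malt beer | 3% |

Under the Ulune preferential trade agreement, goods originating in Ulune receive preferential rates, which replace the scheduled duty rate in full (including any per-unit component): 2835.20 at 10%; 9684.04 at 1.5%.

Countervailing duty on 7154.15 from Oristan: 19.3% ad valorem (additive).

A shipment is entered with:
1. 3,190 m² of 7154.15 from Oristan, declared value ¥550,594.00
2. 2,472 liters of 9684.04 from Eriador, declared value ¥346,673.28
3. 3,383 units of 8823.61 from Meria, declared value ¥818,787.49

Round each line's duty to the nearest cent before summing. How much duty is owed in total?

Line 1 (7154.15, Oristan, 3,190 m², ¥550,594.00):
Base rate for 7154.15 is 25.5%.
Additional duty on 7154.15 from Oristan: +19.3%. Applied ad valorem rate: 25.5% + 19.3% = 44.8%.
Duty = ¥550,594.00 × 44.8% = ¥246,666.11.
Line 2 (9684.04, Eriador, 2,472 liters, ¥346,673.28):
Base rate for 9684.04 is 3%.
9684.04 has an FTA preferential rate, but origin Eriador is not Ulune; base rate stands.
Duty = ¥346,673.28 × 3% = ¥10,400.20.
Line 3 (8823.61, Meria, 3,383 units, ¥818,787.49):
Base rate for 8823.61 is 6.5% + ¥3.38/unit.
Duty = ¥818,787.49 × 6.5% + 3,383 × ¥3.38 = ¥64,655.73.
Total = ¥246,666.11 + ¥10,400.20 + ¥64,655.73 = ¥321,722.04.

¥321,722.04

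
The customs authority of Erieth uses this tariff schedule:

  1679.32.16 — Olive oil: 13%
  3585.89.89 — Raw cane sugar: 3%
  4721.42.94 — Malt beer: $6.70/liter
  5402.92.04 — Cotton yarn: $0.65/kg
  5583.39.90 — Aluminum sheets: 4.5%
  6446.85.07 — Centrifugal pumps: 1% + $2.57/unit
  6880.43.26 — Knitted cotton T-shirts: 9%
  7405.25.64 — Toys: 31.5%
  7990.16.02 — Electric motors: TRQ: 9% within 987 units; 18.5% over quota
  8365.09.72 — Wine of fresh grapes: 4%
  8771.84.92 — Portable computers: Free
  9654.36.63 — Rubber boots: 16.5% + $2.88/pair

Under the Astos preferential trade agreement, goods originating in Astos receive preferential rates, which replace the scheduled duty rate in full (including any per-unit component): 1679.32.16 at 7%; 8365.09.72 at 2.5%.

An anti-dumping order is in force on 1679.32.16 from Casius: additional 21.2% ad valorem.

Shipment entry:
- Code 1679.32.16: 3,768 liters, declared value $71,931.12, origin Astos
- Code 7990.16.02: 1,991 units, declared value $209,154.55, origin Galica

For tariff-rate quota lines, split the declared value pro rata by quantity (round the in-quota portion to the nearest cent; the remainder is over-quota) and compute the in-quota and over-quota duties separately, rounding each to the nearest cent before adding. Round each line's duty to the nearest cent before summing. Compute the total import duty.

Line 1 (1679.32.16, Astos, 3,768 liters, $71,931.12):
Base rate for 1679.32.16 is 13%.
Origin Astos qualifies under the Erieth–Astos agreement and 1679.32.16 is covered: preferential rate 7% applies instead.
The additional-duty order on 1679.32.16 targets Casius, not Astos; it does not apply.
Duty = $71,931.12 × 7% = $5,035.18.
Line 2 (7990.16.02, Galica, 1,991 units, $209,154.55):
Code 7990.16.02 is under a tariff-rate quota (threshold 987 units). In-quota: 987 units at 9%; over-quota: 1,004 units at 18.5%.
Pro-rata value split: in-quota = $209,154.55 × 987/1,991 = $103,684.35; over-quota = $209,154.55 − $103,684.35 = $105,470.20.
In-quota duty = $103,684.35 × 9% = $9,331.59. Over-quota duty = $105,470.20 × 18.5% = $19,511.99.
Line duty = $9,331.59 + $19,511.99 = $28,843.58.
Total = $5,035.18 + $28,843.58 = $33,878.76.

$33,878.76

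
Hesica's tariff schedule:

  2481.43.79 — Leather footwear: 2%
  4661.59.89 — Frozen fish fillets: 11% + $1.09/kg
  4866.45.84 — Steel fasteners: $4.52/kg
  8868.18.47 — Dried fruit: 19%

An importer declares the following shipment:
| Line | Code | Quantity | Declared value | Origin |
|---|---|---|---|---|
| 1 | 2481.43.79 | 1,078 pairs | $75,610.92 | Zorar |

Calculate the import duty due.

$1,512.22

Line 1 (2481.43.79, Zorar, 1,078 pairs, $75,610.92):
Base rate for 2481.43.79 is 2%.
Duty = $75,610.92 × 2% = $1,512.22.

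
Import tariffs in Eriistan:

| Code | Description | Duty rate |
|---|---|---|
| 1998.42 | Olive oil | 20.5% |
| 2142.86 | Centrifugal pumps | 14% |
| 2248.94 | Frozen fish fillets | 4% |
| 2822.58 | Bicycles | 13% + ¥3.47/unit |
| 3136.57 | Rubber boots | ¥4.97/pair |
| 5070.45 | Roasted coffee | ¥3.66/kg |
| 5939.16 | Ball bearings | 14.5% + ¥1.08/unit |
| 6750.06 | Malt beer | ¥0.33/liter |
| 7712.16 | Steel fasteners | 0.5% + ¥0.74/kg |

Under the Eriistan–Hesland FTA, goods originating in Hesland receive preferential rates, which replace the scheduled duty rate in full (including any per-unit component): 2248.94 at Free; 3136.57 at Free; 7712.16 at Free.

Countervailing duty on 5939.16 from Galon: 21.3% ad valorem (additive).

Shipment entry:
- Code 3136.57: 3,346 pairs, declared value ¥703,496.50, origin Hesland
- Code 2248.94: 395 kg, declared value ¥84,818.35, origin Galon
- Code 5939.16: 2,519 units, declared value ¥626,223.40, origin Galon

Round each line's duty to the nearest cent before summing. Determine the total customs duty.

¥230,301.23

Line 1 (3136.57, Hesland, 3,346 pairs, ¥703,496.50):
Base rate for 3136.57 is ¥4.97/pair.
Origin Hesland qualifies under the Eriistan–Hesland agreement and 3136.57 is covered: preferential rate Free applies instead.
Duty = ¥703,496.50 × 0% = ¥0.00.
Line 2 (2248.94, Galon, 395 kg, ¥84,818.35):
Base rate for 2248.94 is 4%.
2248.94 has an FTA preferential rate, but origin Galon is not Hesland; base rate stands.
Duty = ¥84,818.35 × 4% = ¥3,392.73.
Line 3 (5939.16, Galon, 2,519 units, ¥626,223.40):
Base rate for 5939.16 is 14.5% + ¥1.08/unit.
Additional duty on 5939.16 from Galon: +21.3%. Applied ad valorem rate: 14.5% + 21.3% = 35.8%.
Duty = ¥626,223.40 × 35.8% + 2,519 × ¥1.08 = ¥226,908.50.
Total = ¥0.00 + ¥3,392.73 + ¥226,908.50 = ¥230,301.23.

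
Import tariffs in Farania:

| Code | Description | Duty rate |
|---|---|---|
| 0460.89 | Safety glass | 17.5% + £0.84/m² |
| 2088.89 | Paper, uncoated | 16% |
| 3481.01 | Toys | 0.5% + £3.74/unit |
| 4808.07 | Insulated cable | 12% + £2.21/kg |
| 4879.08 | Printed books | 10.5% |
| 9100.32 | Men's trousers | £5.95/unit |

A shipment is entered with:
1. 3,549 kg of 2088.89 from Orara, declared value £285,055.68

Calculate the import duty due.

£45,608.91

Line 1 (2088.89, Orara, 3,549 kg, £285,055.68):
Base rate for 2088.89 is 16%.
Duty = £285,055.68 × 16% = £45,608.91.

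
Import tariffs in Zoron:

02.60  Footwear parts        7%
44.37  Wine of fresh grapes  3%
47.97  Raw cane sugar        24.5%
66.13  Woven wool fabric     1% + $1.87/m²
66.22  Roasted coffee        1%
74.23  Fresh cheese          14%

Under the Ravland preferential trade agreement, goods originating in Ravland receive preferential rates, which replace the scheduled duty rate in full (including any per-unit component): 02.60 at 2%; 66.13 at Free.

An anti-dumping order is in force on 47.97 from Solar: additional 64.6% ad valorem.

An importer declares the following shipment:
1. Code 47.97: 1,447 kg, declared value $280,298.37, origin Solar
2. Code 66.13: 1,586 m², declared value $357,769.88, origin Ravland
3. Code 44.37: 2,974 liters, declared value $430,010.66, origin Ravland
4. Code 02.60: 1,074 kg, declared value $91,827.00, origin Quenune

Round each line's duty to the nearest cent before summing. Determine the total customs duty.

Line 1 (47.97, Solar, 1,447 kg, $280,298.37):
Base rate for 47.97 is 24.5%.
Additional duty on 47.97 from Solar: +64.6%. Applied ad valorem rate: 24.5% + 64.6% = 89.1%.
Duty = $280,298.37 × 89.1% = $249,745.85.
Line 2 (66.13, Ravland, 1,586 m², $357,769.88):
Base rate for 66.13 is 1% + $1.87/m².
Origin Ravland qualifies under the Zoron–Ravland agreement and 66.13 is covered: preferential rate Free applies instead.
Duty = $357,769.88 × 0% = $0.00.
Line 3 (44.37, Ravland, 2,974 liters, $430,010.66):
Base rate for 44.37 is 3%.
Origin Ravland is the FTA partner but 44.37 is not on the preference list; base rate stands.
Duty = $430,010.66 × 3% = $12,900.32.
Line 4 (02.60, Quenune, 1,074 kg, $91,827.00):
Base rate for 02.60 is 7%.
02.60 has an FTA preferential rate, but origin Quenune is not Ravland; base rate stands.
Duty = $91,827.00 × 7% = $6,427.89.
Total = $249,745.85 + $0.00 + $12,900.32 + $6,427.89 = $269,074.06.

$269,074.06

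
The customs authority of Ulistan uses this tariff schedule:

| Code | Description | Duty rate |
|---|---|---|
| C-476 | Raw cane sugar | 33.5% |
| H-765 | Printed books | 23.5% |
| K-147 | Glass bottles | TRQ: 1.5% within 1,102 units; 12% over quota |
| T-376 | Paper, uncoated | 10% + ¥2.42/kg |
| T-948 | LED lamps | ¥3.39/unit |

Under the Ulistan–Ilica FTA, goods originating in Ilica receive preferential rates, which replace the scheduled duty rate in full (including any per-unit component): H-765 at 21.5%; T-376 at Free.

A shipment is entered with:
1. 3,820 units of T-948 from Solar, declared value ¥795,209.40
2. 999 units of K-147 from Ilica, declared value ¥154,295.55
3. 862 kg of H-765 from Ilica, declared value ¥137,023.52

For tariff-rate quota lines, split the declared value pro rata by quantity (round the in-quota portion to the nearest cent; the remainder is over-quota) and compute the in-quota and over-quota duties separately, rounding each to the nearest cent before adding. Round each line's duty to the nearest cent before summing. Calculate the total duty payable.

Line 1 (T-948, Solar, 3,820 units, ¥795,209.40):
Base rate for T-948 is ¥3.39/unit.
Duty = 3,820 × ¥3.39 = ¥12,949.80.
Line 2 (K-147, Ilica, 999 units, ¥154,295.55):
Code K-147 is under a tariff-rate quota (threshold 1,102 units). Quantity 999 units is within the quota, so the in-quota rate 1.5% applies to the full value.
Duty = ¥154,295.55 × 1.5% = ¥2,314.43.
Line 3 (H-765, Ilica, 862 kg, ¥137,023.52):
Base rate for H-765 is 23.5%.
Origin Ilica qualifies under the Ulistan–Ilica agreement and H-765 is covered: preferential rate 21.5% applies instead.
Duty = ¥137,023.52 × 21.5% = ¥29,460.06.
Total = ¥12,949.80 + ¥2,314.43 + ¥29,460.06 = ¥44,724.29.

¥44,724.29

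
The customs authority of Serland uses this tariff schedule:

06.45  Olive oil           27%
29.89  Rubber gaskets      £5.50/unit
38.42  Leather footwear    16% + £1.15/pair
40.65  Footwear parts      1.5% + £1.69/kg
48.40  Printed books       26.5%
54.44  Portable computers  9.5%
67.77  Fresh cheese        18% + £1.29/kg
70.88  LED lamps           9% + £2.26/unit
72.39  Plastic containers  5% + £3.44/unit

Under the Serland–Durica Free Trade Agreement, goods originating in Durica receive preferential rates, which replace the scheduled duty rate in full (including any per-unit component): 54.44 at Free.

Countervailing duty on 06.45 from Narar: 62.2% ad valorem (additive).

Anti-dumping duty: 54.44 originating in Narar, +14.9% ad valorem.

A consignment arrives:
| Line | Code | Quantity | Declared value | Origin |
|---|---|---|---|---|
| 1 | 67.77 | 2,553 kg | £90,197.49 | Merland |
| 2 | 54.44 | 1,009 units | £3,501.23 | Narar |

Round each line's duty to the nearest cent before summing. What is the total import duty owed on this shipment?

£20,383.22

Line 1 (67.77, Merland, 2,553 kg, £90,197.49):
Base rate for 67.77 is 18% + £1.29/kg.
Duty = £90,197.49 × 18% + 2,553 × £1.29 = £19,528.92.
Line 2 (54.44, Narar, 1,009 units, £3,501.23):
Base rate for 54.44 is 9.5%.
54.44 has an FTA preferential rate, but origin Narar is not Durica; base rate stands.
Additional duty on 54.44 from Narar: +14.9%. Applied ad valorem rate: 9.5% + 14.9% = 24.4%.
Duty = £3,501.23 × 24.4% = £854.30.
Total = £19,528.92 + £854.30 = £20,383.22.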